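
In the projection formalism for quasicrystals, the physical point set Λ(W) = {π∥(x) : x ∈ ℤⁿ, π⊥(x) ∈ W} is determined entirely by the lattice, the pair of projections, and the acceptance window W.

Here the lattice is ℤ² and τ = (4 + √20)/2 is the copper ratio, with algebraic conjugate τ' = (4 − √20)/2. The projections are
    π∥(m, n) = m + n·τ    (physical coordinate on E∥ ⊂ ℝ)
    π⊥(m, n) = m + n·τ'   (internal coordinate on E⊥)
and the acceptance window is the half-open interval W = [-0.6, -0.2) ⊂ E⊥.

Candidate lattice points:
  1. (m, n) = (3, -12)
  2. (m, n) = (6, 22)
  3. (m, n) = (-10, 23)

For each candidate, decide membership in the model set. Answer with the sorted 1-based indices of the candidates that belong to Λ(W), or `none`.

Numerically τ ≈ 4.23607 and τ' = −1/τ ≈ -0.23607.
candidate 1: (m,n)=(3,-12) → π∥ = 3-12·τ ≈ -47.83282, π⊥ = 3-12·τ' ≈ 5.83282 ∉ [-0.6, -0.2) ⇒ out
candidate 2: (m,n)=(6,22) → π∥ = 6+22·τ ≈ 99.19350, π⊥ = 6+22·τ' ≈ 0.80650 ∉ [-0.6, -0.2) ⇒ out
candidate 3: (m,n)=(-10,23) → π∥ = -10+23·τ ≈ 87.42956, π⊥ = -10+23·τ' ≈ -15.42956 ∉ [-0.6, -0.2) ⇒ out

none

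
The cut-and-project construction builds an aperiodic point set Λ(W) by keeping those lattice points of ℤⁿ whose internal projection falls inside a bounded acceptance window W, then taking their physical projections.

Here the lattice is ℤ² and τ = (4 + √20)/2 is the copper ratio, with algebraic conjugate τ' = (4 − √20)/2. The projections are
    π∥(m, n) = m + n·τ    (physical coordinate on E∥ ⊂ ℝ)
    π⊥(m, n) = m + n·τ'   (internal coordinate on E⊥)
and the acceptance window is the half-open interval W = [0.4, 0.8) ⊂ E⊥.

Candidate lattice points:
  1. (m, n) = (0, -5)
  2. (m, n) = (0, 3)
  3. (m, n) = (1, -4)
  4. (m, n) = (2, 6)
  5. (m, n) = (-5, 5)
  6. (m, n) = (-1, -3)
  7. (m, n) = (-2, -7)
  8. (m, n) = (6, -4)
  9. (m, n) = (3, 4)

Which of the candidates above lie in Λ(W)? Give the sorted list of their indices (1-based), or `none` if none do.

Numerically τ ≈ 4.236068 and τ' = −1/τ ≈ -0.236068.
candidate 1: (m,n)=(0,-5) → π∥ = 0-5·τ ≈ -21.180340, π⊥ = 0-5·τ' ≈ 1.180340 ∉ [0.4, 0.8) ⇒ out
candidate 2: (m,n)=(0,3) → π∥ = 0+3·τ ≈ 12.708204, π⊥ = 0+3·τ' ≈ -0.708204 ∉ [0.4, 0.8) ⇒ out
candidate 3: (m,n)=(1,-4) → π∥ = 1-4·τ ≈ -15.944272, π⊥ = 1-4·τ' ≈ 1.944272 ∉ [0.4, 0.8) ⇒ out
candidate 4: (m,n)=(2,6) → π∥ = 2+6·τ ≈ 27.416408, π⊥ = 2+6·τ' ≈ 0.583592 ∈ [0.4, 0.8) ⇒ IN Λ
candidate 5: (m,n)=(-5,5) → π∥ = -5+5·τ ≈ 16.180340, π⊥ = -5+5·τ' ≈ -6.180340 ∉ [0.4, 0.8) ⇒ out
candidate 6: (m,n)=(-1,-3) → π∥ = -1-3·τ ≈ -13.708204, π⊥ = -1-3·τ' ≈ -0.291796 ∉ [0.4, 0.8) ⇒ out
candidate 7: (m,n)=(-2,-7) → π∥ = -2-7·τ ≈ -31.652476, π⊥ = -2-7·τ' ≈ -0.347524 ∉ [0.4, 0.8) ⇒ out
candidate 8: (m,n)=(6,-4) → π∥ = 6-4·τ ≈ -10.944272, π⊥ = 6-4·τ' ≈ 6.944272 ∉ [0.4, 0.8) ⇒ out
candidate 9: (m,n)=(3,4) → π∥ = 3+4·τ ≈ 19.944272, π⊥ = 3+4·τ' ≈ 2.055728 ∉ [0.4, 0.8) ⇒ out

4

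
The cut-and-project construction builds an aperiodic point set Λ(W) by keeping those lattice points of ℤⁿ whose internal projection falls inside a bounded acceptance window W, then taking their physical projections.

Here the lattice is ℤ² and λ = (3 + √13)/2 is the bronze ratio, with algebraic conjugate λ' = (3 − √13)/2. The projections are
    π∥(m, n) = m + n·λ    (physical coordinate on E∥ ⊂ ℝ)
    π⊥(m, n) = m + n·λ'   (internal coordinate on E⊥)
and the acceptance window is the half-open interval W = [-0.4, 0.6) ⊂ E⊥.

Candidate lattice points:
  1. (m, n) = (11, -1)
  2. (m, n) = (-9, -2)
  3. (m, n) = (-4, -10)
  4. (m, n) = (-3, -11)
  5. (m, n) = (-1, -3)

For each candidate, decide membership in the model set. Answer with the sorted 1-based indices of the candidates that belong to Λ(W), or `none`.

4, 5

Compute λ' = (3−√13)/2 = -0.30278, so π⊥(m,n) = m -0.30278·n.
[1] lift (11,-1): star map gives 11.30278; window check -0.4 ≤ 11.30278 < 0.6 is false → out
[2] lift (-9,-2): star map gives -8.39445; window check -0.4 ≤ -8.39445 < 0.6 is false → out
[3] lift (-4,-10): star map gives -0.97224; window check -0.4 ≤ -0.97224 < 0.6 is false → out
[4] lift (-3,-11): star map gives 0.33053; window check -0.4 ≤ 0.33053 < 0.6 is true → IN Λ
[5] lift (-1,-3): star map gives -0.09167; window check -0.4 ≤ -0.09167 < 0.6 is true → IN Λ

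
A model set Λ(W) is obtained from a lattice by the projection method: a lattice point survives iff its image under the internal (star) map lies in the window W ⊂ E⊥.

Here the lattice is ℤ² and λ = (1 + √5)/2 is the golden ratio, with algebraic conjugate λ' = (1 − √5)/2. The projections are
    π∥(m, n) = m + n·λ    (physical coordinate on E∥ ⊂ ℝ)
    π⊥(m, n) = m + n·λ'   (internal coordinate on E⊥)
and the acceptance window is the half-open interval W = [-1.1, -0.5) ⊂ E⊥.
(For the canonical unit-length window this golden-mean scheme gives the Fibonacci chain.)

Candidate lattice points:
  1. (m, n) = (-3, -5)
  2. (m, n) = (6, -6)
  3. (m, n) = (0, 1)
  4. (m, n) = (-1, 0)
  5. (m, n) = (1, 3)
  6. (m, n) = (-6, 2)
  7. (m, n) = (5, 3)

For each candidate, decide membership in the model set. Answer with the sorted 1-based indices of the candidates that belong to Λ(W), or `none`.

Numerically λ ≈ 1.6180 and λ' = −1/λ ≈ -0.6180.
#1 (-3,-5): internal coord -3 + (-5)·λ' = +0.0902; +0.0902 ∉ [-1.1, -0.5) → out
#2 (6,-6): internal coord 6 + (-6)·λ' = +9.7082; +9.7082 ∉ [-1.1, -0.5) → out
#3 (0,1): internal coord 0 + (1)·λ' = -0.6180; -0.6180 ∈ [-1.1, -0.5) → IN Λ
#4 (-1,0): internal coord -1 + (0)·λ' = -1.0000; -1.0000 ∈ [-1.1, -0.5) → IN Λ
#5 (1,3): internal coord 1 + (3)·λ' = -0.8541; -0.8541 ∈ [-1.1, -0.5) → IN Λ
#6 (-6,2): internal coord -6 + (2)·λ' = -7.2361; -7.2361 ∉ [-1.1, -0.5) → out
#7 (5,3): internal coord 5 + (3)·λ' = +3.1459; +3.1459 ∉ [-1.1, -0.5) → out

3, 4, 5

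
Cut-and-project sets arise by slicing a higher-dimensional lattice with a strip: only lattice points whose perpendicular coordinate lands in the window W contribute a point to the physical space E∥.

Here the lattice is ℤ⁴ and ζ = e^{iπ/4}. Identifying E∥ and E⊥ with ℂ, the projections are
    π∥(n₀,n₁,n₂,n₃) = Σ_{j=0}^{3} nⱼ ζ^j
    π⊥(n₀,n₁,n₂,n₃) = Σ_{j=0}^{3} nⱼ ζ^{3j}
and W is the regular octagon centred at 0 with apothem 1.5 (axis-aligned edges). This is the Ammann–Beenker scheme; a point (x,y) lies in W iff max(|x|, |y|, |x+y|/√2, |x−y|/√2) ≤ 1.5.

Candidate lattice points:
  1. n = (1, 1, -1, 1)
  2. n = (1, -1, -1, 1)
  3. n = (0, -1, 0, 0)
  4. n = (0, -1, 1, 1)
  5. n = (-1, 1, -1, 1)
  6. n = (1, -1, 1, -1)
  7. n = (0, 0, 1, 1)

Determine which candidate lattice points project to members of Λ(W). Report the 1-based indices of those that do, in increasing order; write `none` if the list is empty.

3, 7

With ζ = e^{iπ/4} the internal vectors are ζ^0,ζ^3,ζ^6,ζ^9.
#1 (1, 1, -1, 1): internal (1.000000, 2.414214); octagon support 2.414214 vs apothem 1.5 → ∉ W
#2 (1, -1, -1, 1): internal (2.414214, 1.000000); octagon support 2.414214 vs apothem 1.5 → ∉ W
#3 (0, -1, 0, 0): internal (0.707107, -0.707107); octagon support 1.000000 vs apothem 1.5 → ∈ W
#4 (0, -1, 1, 1): internal (1.414214, -1.000000); octagon support 1.707107 vs apothem 1.5 → ∉ W
#5 (-1, 1, -1, 1): internal (-1.000000, 2.414214); octagon support 2.414214 vs apothem 1.5 → ∉ W
#6 (1, -1, 1, -1): internal (1.000000, -2.414214); octagon support 2.414214 vs apothem 1.5 → ∉ W
#7 (0, 0, 1, 1): internal (0.707107, -0.292893); octagon support 0.707107 vs apothem 1.5 → ∈ W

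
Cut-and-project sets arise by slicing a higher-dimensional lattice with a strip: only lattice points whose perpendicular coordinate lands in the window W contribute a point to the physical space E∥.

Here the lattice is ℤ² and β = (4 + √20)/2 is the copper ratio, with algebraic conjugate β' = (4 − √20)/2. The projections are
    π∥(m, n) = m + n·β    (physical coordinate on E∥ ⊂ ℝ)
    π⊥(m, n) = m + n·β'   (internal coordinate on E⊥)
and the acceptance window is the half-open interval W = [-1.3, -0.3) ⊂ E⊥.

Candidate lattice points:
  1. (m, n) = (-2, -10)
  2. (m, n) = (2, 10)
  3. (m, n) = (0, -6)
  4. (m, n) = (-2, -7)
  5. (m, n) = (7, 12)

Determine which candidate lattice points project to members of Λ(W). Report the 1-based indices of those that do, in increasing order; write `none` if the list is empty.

2, 4

Compute β' = (4−√20)/2 = -0.23607, so π⊥(m,n) = m -0.23607·n.
#1 (-2,-10): internal coord -2 + (-10)·β' = +0.36068; +0.36068 ∉ [-1.3, -0.3) → out
#2 (2,10): internal coord 2 + (10)·β' = -0.36068; -0.36068 ∈ [-1.3, -0.3) → IN Λ
#3 (0,-6): internal coord 0 + (-6)·β' = +1.41641; +1.41641 ∉ [-1.3, -0.3) → out
#4 (-2,-7): internal coord -2 + (-7)·β' = -0.34752; -0.34752 ∈ [-1.3, -0.3) → IN Λ
#5 (7,12): internal coord 7 + (12)·β' = +4.16718; +4.16718 ∉ [-1.3, -0.3) → out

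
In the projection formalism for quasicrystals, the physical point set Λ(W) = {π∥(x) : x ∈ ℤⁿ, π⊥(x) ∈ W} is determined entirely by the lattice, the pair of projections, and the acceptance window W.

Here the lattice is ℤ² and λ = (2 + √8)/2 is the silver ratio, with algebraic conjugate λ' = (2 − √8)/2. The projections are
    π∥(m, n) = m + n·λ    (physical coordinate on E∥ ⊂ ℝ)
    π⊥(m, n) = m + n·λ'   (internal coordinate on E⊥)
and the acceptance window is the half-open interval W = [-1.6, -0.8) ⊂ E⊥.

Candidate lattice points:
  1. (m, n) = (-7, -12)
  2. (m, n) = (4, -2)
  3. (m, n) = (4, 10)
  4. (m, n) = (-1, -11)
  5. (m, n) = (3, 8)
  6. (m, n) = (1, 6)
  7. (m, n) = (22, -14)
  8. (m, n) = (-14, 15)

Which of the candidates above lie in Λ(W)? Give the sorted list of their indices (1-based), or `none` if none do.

6

λ' = (2−√8)/2 ≈ -0.4142.
candidate 1: (m,n)=(-7,-12) → π∥ = -7-12·λ ≈ -35.9706, π⊥ = -7-12·λ' ≈ -2.0294 ∉ [-1.6, -0.8) ⇒ out
candidate 2: (m,n)=(4,-2) → π∥ = 4-2·λ ≈ -0.8284, π⊥ = 4-2·λ' ≈ 4.8284 ∉ [-1.6, -0.8) ⇒ out
candidate 3: (m,n)=(4,10) → π∥ = 4+10·λ ≈ 28.1421, π⊥ = 4+10·λ' ≈ -0.1421 ∉ [-1.6, -0.8) ⇒ out
candidate 4: (m,n)=(-1,-11) → π∥ = -1-11·λ ≈ -27.5563, π⊥ = -1-11·λ' ≈ 3.5563 ∉ [-1.6, -0.8) ⇒ out
candidate 5: (m,n)=(3,8) → π∥ = 3+8·λ ≈ 22.3137, π⊥ = 3+8·λ' ≈ -0.3137 ∉ [-1.6, -0.8) ⇒ out
candidate 6: (m,n)=(1,6) → π∥ = 1+6·λ ≈ 15.4853, π⊥ = 1+6·λ' ≈ -1.4853 ∈ [-1.6, -0.8) ⇒ IN Λ
candidate 7: (m,n)=(22,-14) → π∥ = 22-14·λ ≈ -11.7990, π⊥ = 22-14·λ' ≈ 27.7990 ∉ [-1.6, -0.8) ⇒ out
candidate 8: (m,n)=(-14,15) → π∥ = -14+15·λ ≈ 22.2132, π⊥ = -14+15·λ' ≈ -20.2132 ∉ [-1.6, -0.8) ⇒ out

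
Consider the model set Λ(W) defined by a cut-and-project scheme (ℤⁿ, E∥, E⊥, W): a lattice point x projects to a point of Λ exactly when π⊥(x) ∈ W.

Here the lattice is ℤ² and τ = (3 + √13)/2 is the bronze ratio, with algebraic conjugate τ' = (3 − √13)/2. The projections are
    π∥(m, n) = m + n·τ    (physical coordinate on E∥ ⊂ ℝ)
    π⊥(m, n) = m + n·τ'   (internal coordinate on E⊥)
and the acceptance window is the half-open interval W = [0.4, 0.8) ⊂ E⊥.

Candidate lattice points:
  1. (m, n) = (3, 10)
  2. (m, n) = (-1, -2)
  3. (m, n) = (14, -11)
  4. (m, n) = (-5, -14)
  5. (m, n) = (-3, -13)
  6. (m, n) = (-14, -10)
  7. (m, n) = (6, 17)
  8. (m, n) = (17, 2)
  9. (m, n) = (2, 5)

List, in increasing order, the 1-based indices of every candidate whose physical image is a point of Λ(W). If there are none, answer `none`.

9

τ' = (3−√13)/2 ≈ -0.302776.
#1 (3,10): internal coord 3 + (10)·τ' = -0.027756; -0.027756 ∉ [0.4, 0.8) → out
#2 (-1,-2): internal coord -1 + (-2)·τ' = -0.394449; -0.394449 ∉ [0.4, 0.8) → out
#3 (14,-11): internal coord 14 + (-11)·τ' = +17.330532; +17.330532 ∉ [0.4, 0.8) → out
#4 (-5,-14): internal coord -5 + (-14)·τ' = -0.761141; -0.761141 ∉ [0.4, 0.8) → out
#5 (-3,-13): internal coord -3 + (-13)·τ' = +0.936083; +0.936083 ∉ [0.4, 0.8) → out
#6 (-14,-10): internal coord -14 + (-10)·τ' = -10.972244; -10.972244 ∉ [0.4, 0.8) → out
#7 (6,17): internal coord 6 + (17)·τ' = +0.852814; +0.852814 ∉ [0.4, 0.8) → out
#8 (17,2): internal coord 17 + (2)·τ' = +16.394449; +16.394449 ∉ [0.4, 0.8) → out
#9 (2,5): internal coord 2 + (5)·τ' = +0.486122; +0.486122 ∈ [0.4, 0.8) → IN Λ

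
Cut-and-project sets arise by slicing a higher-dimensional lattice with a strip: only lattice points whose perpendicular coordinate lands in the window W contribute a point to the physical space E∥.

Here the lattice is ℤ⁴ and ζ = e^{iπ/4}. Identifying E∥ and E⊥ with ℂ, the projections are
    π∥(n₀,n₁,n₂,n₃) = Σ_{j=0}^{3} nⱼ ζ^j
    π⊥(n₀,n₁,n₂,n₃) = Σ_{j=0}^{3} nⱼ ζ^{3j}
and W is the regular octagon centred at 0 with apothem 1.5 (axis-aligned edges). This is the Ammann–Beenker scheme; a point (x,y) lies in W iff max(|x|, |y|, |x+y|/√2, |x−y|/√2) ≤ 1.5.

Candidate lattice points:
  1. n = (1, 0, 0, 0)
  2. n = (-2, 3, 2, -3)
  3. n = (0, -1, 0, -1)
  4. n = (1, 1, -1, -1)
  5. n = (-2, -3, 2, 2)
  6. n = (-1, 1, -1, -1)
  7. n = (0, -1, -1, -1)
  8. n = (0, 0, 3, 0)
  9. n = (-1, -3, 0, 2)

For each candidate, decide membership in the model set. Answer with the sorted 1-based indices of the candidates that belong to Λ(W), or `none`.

1, 3, 4, 7

π⊥(n) = n₀ + n₁ζ³ + n₂ζ⁶ + n₃ζ⁹ where ζ = e^{iπ/4}.
#1 (1, 0, 0, 0): internal (1.0000, 0.0000); octagon support 1.0000 vs apothem 1.5 → ∈ W
#2 (-2, 3, 2, -3): internal (-6.2426, -2.0000); octagon support 6.2426 vs apothem 1.5 → ∉ W
#3 (0, -1, 0, -1): internal (0.0000, -1.4142); octagon support 1.4142 vs apothem 1.5 → ∈ W
#4 (1, 1, -1, -1): internal (-0.4142, 1.0000); octagon support 1.0000 vs apothem 1.5 → ∈ W
#5 (-2, -3, 2, 2): internal (1.5355, -2.7071); octagon support 3.0000 vs apothem 1.5 → ∉ W
#6 (-1, 1, -1, -1): internal (-2.4142, 1.0000); octagon support 2.4142 vs apothem 1.5 → ∉ W
#7 (0, -1, -1, -1): internal (0.0000, -0.4142); octagon support 0.4142 vs apothem 1.5 → ∈ W
#8 (0, 0, 3, 0): internal (0.0000, -3.0000); octagon support 3.0000 vs apothem 1.5 → ∉ W
#9 (-1, -3, 0, 2): internal (2.5355, -0.7071); octagon support 2.5355 vs apothem 1.5 → ∉ W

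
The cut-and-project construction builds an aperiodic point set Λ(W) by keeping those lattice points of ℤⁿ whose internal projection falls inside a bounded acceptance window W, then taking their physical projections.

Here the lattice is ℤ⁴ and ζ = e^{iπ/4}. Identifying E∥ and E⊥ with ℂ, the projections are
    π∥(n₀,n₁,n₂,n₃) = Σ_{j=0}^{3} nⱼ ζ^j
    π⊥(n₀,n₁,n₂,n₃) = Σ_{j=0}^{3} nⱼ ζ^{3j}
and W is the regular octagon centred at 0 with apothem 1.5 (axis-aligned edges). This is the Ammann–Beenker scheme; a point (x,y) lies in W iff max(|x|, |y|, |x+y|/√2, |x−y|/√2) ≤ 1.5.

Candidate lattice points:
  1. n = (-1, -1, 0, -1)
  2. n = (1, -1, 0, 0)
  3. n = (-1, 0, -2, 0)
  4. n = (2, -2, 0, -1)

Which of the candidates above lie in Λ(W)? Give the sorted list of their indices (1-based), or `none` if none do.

With ζ = e^{iπ/4} the internal vectors are ζ^0,ζ^3,ζ^6,ζ^9.
#1 (-1, -1, 0, -1): internal (-1.00000, -1.41421); octagon support 1.70711 vs apothem 1.5 → ∉ W
#2 (1, -1, 0, 0): internal (1.70711, -0.70711); octagon support 1.70711 vs apothem 1.5 → ∉ W
#3 (-1, 0, -2, 0): internal (-1.00000, 2.00000); octagon support 2.12132 vs apothem 1.5 → ∉ W
#4 (2, -2, 0, -1): internal (2.70711, -2.12132); octagon support 3.41421 vs apothem 1.5 → ∉ W

none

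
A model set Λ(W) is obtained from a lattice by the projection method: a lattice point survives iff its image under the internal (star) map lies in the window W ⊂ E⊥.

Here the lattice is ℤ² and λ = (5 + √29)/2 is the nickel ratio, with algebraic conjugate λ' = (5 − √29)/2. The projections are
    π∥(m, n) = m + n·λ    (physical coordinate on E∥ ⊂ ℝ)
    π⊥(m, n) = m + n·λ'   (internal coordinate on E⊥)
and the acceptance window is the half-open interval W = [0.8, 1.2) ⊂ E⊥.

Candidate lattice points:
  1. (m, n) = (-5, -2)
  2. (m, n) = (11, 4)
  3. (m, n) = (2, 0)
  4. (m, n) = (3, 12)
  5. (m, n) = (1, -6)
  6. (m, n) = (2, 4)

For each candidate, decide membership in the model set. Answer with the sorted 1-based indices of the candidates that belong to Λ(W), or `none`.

none

Compute λ' = (5−√29)/2 = -0.192582, so π⊥(m,n) = m -0.192582·n.
[1] lift (-5,-2): star map gives -4.614835; window check 0.8 ≤ -4.614835 < 1.2 is false → out
[2] lift (11,4): star map gives 10.229670; window check 0.8 ≤ 10.229670 < 1.2 is false → out
[3] lift (2,0): star map gives 2.000000; window check 0.8 ≤ 2.000000 < 1.2 is false → out
[4] lift (3,12): star map gives 0.689011; window check 0.8 ≤ 0.689011 < 1.2 is false → out
[5] lift (1,-6): star map gives 2.155494; window check 0.8 ≤ 2.155494 < 1.2 is false → out
[6] lift (2,4): star map gives 1.229670; window check 0.8 ≤ 1.229670 < 1.2 is false → out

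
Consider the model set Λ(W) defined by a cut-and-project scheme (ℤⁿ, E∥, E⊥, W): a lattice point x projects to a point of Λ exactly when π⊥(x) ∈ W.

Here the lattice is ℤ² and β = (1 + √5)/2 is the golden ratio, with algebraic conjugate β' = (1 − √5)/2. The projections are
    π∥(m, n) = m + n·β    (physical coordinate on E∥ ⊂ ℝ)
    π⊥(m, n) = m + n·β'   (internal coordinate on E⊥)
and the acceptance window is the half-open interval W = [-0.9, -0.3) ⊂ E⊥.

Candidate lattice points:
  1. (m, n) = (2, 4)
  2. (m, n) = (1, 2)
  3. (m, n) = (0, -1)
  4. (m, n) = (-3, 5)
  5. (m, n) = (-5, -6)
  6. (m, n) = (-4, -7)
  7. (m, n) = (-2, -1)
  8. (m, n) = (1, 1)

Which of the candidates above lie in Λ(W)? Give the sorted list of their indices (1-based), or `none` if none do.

1

Numerically β ≈ 1.6180 and β' = −1/β ≈ -0.6180.
candidate 1: (m,n)=(2,4) → π∥ = 2+4·β ≈ 8.4721, π⊥ = 2+4·β' ≈ -0.4721 ∈ [-0.9, -0.3) ⇒ IN Λ
candidate 2: (m,n)=(1,2) → π∥ = 1+2·β ≈ 4.2361, π⊥ = 1+2·β' ≈ -0.2361 ∉ [-0.9, -0.3) ⇒ out
candidate 3: (m,n)=(0,-1) → π∥ = 0-1·β ≈ -1.6180, π⊥ = 0-1·β' ≈ 0.6180 ∉ [-0.9, -0.3) ⇒ out
candidate 4: (m,n)=(-3,5) → π∥ = -3+5·β ≈ 5.0902, π⊥ = -3+5·β' ≈ -6.0902 ∉ [-0.9, -0.3) ⇒ out
candidate 5: (m,n)=(-5,-6) → π∥ = -5-6·β ≈ -14.7082, π⊥ = -5-6·β' ≈ -1.2918 ∉ [-0.9, -0.3) ⇒ out
candidate 6: (m,n)=(-4,-7) → π∥ = -4-7·β ≈ -15.3262, π⊥ = -4-7·β' ≈ 0.3262 ∉ [-0.9, -0.3) ⇒ out
candidate 7: (m,n)=(-2,-1) → π∥ = -2-1·β ≈ -3.6180, π⊥ = -2-1·β' ≈ -1.3820 ∉ [-0.9, -0.3) ⇒ out
candidate 8: (m,n)=(1,1) → π∥ = 1+1·β ≈ 2.6180, π⊥ = 1+1·β' ≈ 0.3820 ∉ [-0.9, -0.3) ⇒ out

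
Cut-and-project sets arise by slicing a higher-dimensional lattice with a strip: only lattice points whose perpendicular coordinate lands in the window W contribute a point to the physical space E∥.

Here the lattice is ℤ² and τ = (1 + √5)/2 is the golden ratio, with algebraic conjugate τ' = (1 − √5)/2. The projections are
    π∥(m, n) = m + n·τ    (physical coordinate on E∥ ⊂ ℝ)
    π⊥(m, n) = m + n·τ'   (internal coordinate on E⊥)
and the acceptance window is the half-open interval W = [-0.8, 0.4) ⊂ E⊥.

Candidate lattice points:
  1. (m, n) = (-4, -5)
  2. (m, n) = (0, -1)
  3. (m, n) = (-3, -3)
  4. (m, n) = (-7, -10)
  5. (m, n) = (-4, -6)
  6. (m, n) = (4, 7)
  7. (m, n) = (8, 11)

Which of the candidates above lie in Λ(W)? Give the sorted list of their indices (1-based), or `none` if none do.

5, 6

τ' = (1−√5)/2 ≈ -0.61803.
candidate 1: (m,n)=(-4,-5) → π∥ = -4-5·τ ≈ -12.09017, π⊥ = -4-5·τ' ≈ -0.90983 ∉ [-0.8, 0.4) ⇒ out
candidate 2: (m,n)=(0,-1) → π∥ = 0-1·τ ≈ -1.61803, π⊥ = 0-1·τ' ≈ 0.61803 ∉ [-0.8, 0.4) ⇒ out
candidate 3: (m,n)=(-3,-3) → π∥ = -3-3·τ ≈ -7.85410, π⊥ = -3-3·τ' ≈ -1.14590 ∉ [-0.8, 0.4) ⇒ out
candidate 4: (m,n)=(-7,-10) → π∥ = -7-10·τ ≈ -23.18034, π⊥ = -7-10·τ' ≈ -0.81966 ∉ [-0.8, 0.4) ⇒ out
candidate 5: (m,n)=(-4,-6) → π∥ = -4-6·τ ≈ -13.70820, π⊥ = -4-6·τ' ≈ -0.29180 ∈ [-0.8, 0.4) ⇒ IN Λ
candidate 6: (m,n)=(4,7) → π∥ = 4+7·τ ≈ 15.32624, π⊥ = 4+7·τ' ≈ -0.32624 ∈ [-0.8, 0.4) ⇒ IN Λ
candidate 7: (m,n)=(8,11) → π∥ = 8+11·τ ≈ 25.79837, π⊥ = 8+11·τ' ≈ 1.20163 ∉ [-0.8, 0.4) ⇒ out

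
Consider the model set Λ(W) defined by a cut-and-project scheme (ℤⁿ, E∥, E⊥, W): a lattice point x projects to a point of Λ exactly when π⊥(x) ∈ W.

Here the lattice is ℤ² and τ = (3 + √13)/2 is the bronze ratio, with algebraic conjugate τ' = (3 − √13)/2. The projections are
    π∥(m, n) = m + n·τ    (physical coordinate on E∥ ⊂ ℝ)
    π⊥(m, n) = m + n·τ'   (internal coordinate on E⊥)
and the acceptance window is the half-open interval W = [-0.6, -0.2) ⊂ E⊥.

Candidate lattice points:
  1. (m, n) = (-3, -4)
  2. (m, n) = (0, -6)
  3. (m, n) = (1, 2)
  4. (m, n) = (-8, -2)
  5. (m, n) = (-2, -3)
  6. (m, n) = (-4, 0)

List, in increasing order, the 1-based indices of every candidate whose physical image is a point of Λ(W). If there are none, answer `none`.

none

Compute τ' = (3−√13)/2 = -0.30278, so π⊥(m,n) = m -0.30278·n.
candidate 1: (m,n)=(-3,-4) → π∥ = -3-4·τ ≈ -16.21110, π⊥ = -3-4·τ' ≈ -1.78890 ∉ [-0.6, -0.2) ⇒ out
candidate 2: (m,n)=(0,-6) → π∥ = 0-6·τ ≈ -19.81665, π⊥ = 0-6·τ' ≈ 1.81665 ∉ [-0.6, -0.2) ⇒ out
candidate 3: (m,n)=(1,2) → π∥ = 1+2·τ ≈ 7.60555, π⊥ = 1+2·τ' ≈ 0.39445 ∉ [-0.6, -0.2) ⇒ out
candidate 4: (m,n)=(-8,-2) → π∥ = -8-2·τ ≈ -14.60555, π⊥ = -8-2·τ' ≈ -7.39445 ∉ [-0.6, -0.2) ⇒ out
candidate 5: (m,n)=(-2,-3) → π∥ = -2-3·τ ≈ -11.90833, π⊥ = -2-3·τ' ≈ -1.09167 ∉ [-0.6, -0.2) ⇒ out
candidate 6: (m,n)=(-4,0) → π∥ = -4+0·τ ≈ -4.00000, π⊥ = -4+0·τ' ≈ -4.00000 ∉ [-0.6, -0.2) ⇒ out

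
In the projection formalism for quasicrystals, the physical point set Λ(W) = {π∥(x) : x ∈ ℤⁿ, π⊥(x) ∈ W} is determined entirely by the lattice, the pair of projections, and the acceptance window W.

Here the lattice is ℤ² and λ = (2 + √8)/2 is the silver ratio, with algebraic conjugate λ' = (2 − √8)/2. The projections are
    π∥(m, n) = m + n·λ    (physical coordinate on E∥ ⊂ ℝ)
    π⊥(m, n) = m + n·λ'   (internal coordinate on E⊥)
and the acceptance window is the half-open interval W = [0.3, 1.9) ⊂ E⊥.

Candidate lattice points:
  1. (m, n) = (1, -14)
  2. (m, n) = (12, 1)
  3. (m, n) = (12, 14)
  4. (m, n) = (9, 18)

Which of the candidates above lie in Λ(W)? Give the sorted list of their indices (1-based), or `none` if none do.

4

λ' = (2−√8)/2 ≈ -0.4142.
#1 (1,-14): internal coord 1 + (-14)·λ' = +6.7990; +6.7990 ∉ [0.3, 1.9) → out
#2 (12,1): internal coord 12 + (1)·λ' = +11.5858; +11.5858 ∉ [0.3, 1.9) → out
#3 (12,14): internal coord 12 + (14)·λ' = +6.2010; +6.2010 ∉ [0.3, 1.9) → out
#4 (9,18): internal coord 9 + (18)·λ' = +1.5442; +1.5442 ∈ [0.3, 1.9) → IN Λ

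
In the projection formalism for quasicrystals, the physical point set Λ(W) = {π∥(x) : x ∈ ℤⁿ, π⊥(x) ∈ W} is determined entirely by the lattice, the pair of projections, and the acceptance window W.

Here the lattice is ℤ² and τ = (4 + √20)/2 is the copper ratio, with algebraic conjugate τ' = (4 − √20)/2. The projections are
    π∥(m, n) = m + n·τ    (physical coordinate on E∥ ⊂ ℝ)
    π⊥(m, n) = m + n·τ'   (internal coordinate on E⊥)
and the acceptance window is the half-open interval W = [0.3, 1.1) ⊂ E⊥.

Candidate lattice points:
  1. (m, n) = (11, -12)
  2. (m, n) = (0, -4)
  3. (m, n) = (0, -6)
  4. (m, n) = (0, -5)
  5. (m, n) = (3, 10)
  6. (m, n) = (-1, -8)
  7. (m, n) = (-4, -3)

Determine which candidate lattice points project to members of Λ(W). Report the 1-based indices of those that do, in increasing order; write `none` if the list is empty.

2, 5, 6

Numerically τ ≈ 4.236068 and τ' = −1/τ ≈ -0.236068.
[1] lift (11,-12): star map gives 13.832816; window check 0.3 ≤ 13.832816 < 1.1 is false → out
[2] lift (0,-4): star map gives 0.944272; window check 0.3 ≤ 0.944272 < 1.1 is true → IN Λ
[3] lift (0,-6): star map gives 1.416408; window check 0.3 ≤ 1.416408 < 1.1 is false → out
[4] lift (0,-5): star map gives 1.180340; window check 0.3 ≤ 1.180340 < 1.1 is false → out
[5] lift (3,10): star map gives 0.639320; window check 0.3 ≤ 0.639320 < 1.1 is true → IN Λ
[6] lift (-1,-8): star map gives 0.888544; window check 0.3 ≤ 0.888544 < 1.1 is true → IN Λ
[7] lift (-4,-3): star map gives -3.291796; window check 0.3 ≤ -3.291796 < 1.1 is false → out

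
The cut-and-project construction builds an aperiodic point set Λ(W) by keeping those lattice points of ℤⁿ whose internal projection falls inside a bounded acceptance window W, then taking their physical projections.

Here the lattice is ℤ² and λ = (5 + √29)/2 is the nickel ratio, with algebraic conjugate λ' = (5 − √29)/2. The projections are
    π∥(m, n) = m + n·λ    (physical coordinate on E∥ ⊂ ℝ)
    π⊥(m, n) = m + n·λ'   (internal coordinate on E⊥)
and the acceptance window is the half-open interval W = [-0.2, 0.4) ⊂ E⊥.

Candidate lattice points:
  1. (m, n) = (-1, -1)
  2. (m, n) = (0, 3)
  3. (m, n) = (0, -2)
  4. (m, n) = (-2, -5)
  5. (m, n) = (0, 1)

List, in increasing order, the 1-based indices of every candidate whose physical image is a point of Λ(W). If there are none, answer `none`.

λ' = (5−√29)/2 ≈ -0.19258.
#1 (-1,-1): internal coord -1 + (-1)·λ' = -0.80742; -0.80742 ∉ [-0.2, 0.4) → out
#2 (0,3): internal coord 0 + (3)·λ' = -0.57775; -0.57775 ∉ [-0.2, 0.4) → out
#3 (0,-2): internal coord 0 + (-2)·λ' = +0.38516; +0.38516 ∈ [-0.2, 0.4) → IN Λ
#4 (-2,-5): internal coord -2 + (-5)·λ' = -1.03709; -1.03709 ∉ [-0.2, 0.4) → out
#5 (0,1): internal coord 0 + (1)·λ' = -0.19258; -0.19258 ∈ [-0.2, 0.4) → IN Λ

3, 5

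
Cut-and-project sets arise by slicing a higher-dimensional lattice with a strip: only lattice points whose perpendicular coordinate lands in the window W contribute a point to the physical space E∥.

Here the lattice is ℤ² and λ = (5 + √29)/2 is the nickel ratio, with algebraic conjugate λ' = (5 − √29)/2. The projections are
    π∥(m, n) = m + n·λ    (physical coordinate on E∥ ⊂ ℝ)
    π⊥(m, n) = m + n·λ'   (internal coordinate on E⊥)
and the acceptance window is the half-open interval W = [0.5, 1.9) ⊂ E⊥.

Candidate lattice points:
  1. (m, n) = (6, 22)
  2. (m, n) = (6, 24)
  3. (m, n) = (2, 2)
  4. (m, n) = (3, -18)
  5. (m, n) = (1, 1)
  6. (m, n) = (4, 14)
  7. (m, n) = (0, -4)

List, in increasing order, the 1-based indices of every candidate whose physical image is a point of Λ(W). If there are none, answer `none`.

1, 2, 3, 5, 6, 7

λ' = (5−√29)/2 ≈ -0.1926.
candidate 1: (m,n)=(6,22) → π∥ = 6+22·λ ≈ 120.2368, π⊥ = 6+22·λ' ≈ 1.7632 ∈ [0.5, 1.9) ⇒ IN Λ
candidate 2: (m,n)=(6,24) → π∥ = 6+24·λ ≈ 130.6220, π⊥ = 6+24·λ' ≈ 1.3780 ∈ [0.5, 1.9) ⇒ IN Λ
candidate 3: (m,n)=(2,2) → π∥ = 2+2·λ ≈ 12.3852, π⊥ = 2+2·λ' ≈ 1.6148 ∈ [0.5, 1.9) ⇒ IN Λ
candidate 4: (m,n)=(3,-18) → π∥ = 3-18·λ ≈ -90.4665, π⊥ = 3-18·λ' ≈ 6.4665 ∉ [0.5, 1.9) ⇒ out
candidate 5: (m,n)=(1,1) → π∥ = 1+1·λ ≈ 6.1926, π⊥ = 1+1·λ' ≈ 0.8074 ∈ [0.5, 1.9) ⇒ IN Λ
candidate 6: (m,n)=(4,14) → π∥ = 4+14·λ ≈ 76.6962, π⊥ = 4+14·λ' ≈ 1.3038 ∈ [0.5, 1.9) ⇒ IN Λ
candidate 7: (m,n)=(0,-4) → π∥ = 0-4·λ ≈ -20.7703, π⊥ = 0-4·λ' ≈ 0.7703 ∈ [0.5, 1.9) ⇒ IN Λ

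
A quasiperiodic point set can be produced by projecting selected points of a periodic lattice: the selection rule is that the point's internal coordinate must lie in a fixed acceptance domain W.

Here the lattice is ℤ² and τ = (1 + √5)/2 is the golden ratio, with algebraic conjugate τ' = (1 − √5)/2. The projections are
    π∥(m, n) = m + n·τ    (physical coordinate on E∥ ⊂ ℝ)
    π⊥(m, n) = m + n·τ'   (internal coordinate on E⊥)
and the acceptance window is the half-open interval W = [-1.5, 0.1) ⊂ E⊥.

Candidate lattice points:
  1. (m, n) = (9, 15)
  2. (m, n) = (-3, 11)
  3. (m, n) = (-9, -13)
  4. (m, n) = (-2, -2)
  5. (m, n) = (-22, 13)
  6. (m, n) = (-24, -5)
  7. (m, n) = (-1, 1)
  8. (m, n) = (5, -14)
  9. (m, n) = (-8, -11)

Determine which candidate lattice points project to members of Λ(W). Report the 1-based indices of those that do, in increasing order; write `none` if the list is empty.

Numerically τ ≈ 1.61803 and τ' = −1/τ ≈ -0.61803.
[1] lift (9,15): star map gives -0.27051; window check -1.5 ≤ -0.27051 < 0.1 is true → IN Λ
[2] lift (-3,11): star map gives -9.79837; window check -1.5 ≤ -9.79837 < 0.1 is false → out
[3] lift (-9,-13): star map gives -0.96556; window check -1.5 ≤ -0.96556 < 0.1 is true → IN Λ
[4] lift (-2,-2): star map gives -0.76393; window check -1.5 ≤ -0.76393 < 0.1 is true → IN Λ
[5] lift (-22,13): star map gives -30.03444; window check -1.5 ≤ -30.03444 < 0.1 is false → out
[6] lift (-24,-5): star map gives -20.90983; window check -1.5 ≤ -20.90983 < 0.1 is false → out
[7] lift (-1,1): star map gives -1.61803; window check -1.5 ≤ -1.61803 < 0.1 is false → out
[8] lift (5,-14): star map gives 13.65248; window check -1.5 ≤ 13.65248 < 0.1 is false → out
[9] lift (-8,-11): star map gives -1.20163; window check -1.5 ≤ -1.20163 < 0.1 is true → IN Λ

1, 3, 4, 9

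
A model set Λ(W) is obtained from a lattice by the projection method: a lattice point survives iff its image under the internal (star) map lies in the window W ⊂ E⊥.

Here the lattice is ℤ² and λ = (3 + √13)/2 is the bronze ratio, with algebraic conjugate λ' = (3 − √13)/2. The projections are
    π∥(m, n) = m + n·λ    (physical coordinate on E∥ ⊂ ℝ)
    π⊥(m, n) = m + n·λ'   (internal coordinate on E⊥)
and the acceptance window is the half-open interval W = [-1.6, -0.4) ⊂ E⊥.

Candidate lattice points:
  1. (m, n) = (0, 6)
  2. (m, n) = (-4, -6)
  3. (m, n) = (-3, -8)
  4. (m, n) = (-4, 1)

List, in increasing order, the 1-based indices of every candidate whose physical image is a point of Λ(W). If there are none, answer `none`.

Numerically λ ≈ 3.3028 and λ' = −1/λ ≈ -0.3028.
[1] lift (0,6): star map gives -1.8167; window check -1.6 ≤ -1.8167 < -0.4 is false → out
[2] lift (-4,-6): star map gives -2.1833; window check -1.6 ≤ -2.1833 < -0.4 is false → out
[3] lift (-3,-8): star map gives -0.5778; window check -1.6 ≤ -0.5778 < -0.4 is true → IN Λ
[4] lift (-4,1): star map gives -4.3028; window check -1.6 ≤ -4.3028 < -0.4 is false → out

3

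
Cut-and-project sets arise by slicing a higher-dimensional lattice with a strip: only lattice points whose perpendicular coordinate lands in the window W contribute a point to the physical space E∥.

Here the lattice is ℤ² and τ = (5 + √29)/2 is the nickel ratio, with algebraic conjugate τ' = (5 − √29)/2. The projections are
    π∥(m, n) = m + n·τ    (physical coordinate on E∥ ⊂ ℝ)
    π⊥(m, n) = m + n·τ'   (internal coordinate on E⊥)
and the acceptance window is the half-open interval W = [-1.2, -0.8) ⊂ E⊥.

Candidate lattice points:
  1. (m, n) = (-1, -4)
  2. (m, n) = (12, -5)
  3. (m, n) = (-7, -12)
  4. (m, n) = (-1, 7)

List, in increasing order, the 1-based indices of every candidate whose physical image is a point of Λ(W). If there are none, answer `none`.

none

Numerically τ ≈ 5.192582 and τ' = −1/τ ≈ -0.192582.
[1] lift (-1,-4): star map gives -0.229670; window check -1.2 ≤ -0.229670 < -0.8 is false → out
[2] lift (12,-5): star map gives 12.962912; window check -1.2 ≤ 12.962912 < -0.8 is false → out
[3] lift (-7,-12): star map gives -4.689011; window check -1.2 ≤ -4.689011 < -0.8 is false → out
[4] lift (-1,7): star map gives -2.348077; window check -1.2 ≤ -2.348077 < -0.8 is false → out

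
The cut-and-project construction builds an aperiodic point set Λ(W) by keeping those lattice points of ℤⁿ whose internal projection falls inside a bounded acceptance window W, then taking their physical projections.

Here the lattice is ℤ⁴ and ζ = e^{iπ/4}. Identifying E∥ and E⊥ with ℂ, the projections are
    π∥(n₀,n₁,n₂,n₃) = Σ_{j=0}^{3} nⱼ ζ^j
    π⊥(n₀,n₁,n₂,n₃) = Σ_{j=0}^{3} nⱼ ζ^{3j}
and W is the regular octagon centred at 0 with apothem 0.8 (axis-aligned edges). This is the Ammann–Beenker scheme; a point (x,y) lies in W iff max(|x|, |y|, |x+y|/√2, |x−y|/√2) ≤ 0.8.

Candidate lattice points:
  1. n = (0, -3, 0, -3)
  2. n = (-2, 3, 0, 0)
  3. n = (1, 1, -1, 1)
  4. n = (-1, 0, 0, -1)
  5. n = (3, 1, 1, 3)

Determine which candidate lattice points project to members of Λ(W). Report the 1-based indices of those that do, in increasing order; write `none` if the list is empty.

With ζ = e^{iπ/4} the internal vectors are ζ^0,ζ^3,ζ^6,ζ^9.
#1 (0, -3, 0, -3): internal (0.000000, -4.242641); octagon support 4.242641 vs apothem 0.8 → ∉ W
#2 (-2, 3, 0, 0): internal (-4.121320, 2.121320); octagon support 4.414214 vs apothem 0.8 → ∉ W
#3 (1, 1, -1, 1): internal (1.000000, 2.414214); octagon support 2.414214 vs apothem 0.8 → ∉ W
#4 (-1, 0, 0, -1): internal (-1.707107, -0.707107); octagon support 1.707107 vs apothem 0.8 → ∉ W
#5 (3, 1, 1, 3): internal (4.414214, 1.828427); octagon support 4.414214 vs apothem 0.8 → ∉ W

none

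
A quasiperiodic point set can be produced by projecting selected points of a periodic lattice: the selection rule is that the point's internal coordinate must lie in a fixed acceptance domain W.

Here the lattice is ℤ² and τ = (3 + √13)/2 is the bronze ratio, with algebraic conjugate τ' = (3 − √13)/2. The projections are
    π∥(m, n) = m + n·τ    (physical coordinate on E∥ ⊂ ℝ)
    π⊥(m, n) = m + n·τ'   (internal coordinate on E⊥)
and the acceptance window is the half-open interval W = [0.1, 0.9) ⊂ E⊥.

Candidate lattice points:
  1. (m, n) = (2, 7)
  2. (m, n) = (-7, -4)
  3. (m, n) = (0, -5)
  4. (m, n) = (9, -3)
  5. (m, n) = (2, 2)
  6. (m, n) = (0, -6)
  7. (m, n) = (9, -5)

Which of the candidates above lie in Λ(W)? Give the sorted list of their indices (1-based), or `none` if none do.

Numerically τ ≈ 3.302776 and τ' = −1/τ ≈ -0.302776.
#1 (2,7): internal coord 2 + (7)·τ' = -0.119429; -0.119429 ∉ [0.1, 0.9) → out
#2 (-7,-4): internal coord -7 + (-4)·τ' = -5.788897; -5.788897 ∉ [0.1, 0.9) → out
#3 (0,-5): internal coord 0 + (-5)·τ' = +1.513878; +1.513878 ∉ [0.1, 0.9) → out
#4 (9,-3): internal coord 9 + (-3)·τ' = +9.908327; +9.908327 ∉ [0.1, 0.9) → out
#5 (2,2): internal coord 2 + (2)·τ' = +1.394449; +1.394449 ∉ [0.1, 0.9) → out
#6 (0,-6): internal coord 0 + (-6)·τ' = +1.816654; +1.816654 ∉ [0.1, 0.9) → out
#7 (9,-5): internal coord 9 + (-5)·τ' = +10.513878; +10.513878 ∉ [0.1, 0.9) → out

none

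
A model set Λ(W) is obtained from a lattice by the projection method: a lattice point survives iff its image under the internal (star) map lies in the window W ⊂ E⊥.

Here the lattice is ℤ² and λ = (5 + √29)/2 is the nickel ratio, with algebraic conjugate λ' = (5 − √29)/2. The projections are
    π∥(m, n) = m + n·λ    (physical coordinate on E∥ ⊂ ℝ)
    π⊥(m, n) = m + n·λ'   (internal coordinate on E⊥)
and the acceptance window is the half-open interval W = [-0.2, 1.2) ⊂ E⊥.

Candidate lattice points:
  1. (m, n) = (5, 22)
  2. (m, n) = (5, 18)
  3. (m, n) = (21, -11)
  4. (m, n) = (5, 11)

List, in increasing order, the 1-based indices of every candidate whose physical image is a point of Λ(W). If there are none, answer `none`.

1

Compute λ' = (5−√29)/2 = -0.192582, so π⊥(m,n) = m -0.192582·n.
#1 (5,22): internal coord 5 + (22)·λ' = +0.763187; +0.763187 ∈ [-0.2, 1.2) → IN Λ
#2 (5,18): internal coord 5 + (18)·λ' = +1.533517; +1.533517 ∉ [-0.2, 1.2) → out
#3 (21,-11): internal coord 21 + (-11)·λ' = +23.118406; +23.118406 ∉ [-0.2, 1.2) → out
#4 (5,11): internal coord 5 + (11)·λ' = +2.881594; +2.881594 ∉ [-0.2, 1.2) → out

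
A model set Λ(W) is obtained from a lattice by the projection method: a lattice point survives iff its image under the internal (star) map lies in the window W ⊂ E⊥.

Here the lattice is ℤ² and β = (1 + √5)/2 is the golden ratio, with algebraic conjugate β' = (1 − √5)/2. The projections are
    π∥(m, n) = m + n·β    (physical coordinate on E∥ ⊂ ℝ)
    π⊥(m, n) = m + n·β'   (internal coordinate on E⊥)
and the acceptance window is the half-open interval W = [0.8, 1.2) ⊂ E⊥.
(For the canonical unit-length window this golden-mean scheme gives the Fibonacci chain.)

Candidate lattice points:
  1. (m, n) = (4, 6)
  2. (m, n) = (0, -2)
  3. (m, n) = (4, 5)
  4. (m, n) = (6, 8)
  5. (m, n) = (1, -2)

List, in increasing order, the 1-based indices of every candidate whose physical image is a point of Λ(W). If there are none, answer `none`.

Numerically β ≈ 1.618034 and β' = −1/β ≈ -0.618034.
#1 (4,6): internal coord 4 + (6)·β' = +0.291796; +0.291796 ∉ [0.8, 1.2) → out
#2 (0,-2): internal coord 0 + (-2)·β' = +1.236068; +1.236068 ∉ [0.8, 1.2) → out
#3 (4,5): internal coord 4 + (5)·β' = +0.909830; +0.909830 ∈ [0.8, 1.2) → IN Λ
#4 (6,8): internal coord 6 + (8)·β' = +1.055728; +1.055728 ∈ [0.8, 1.2) → IN Λ
#5 (1,-2): internal coord 1 + (-2)·β' = +2.236068; +2.236068 ∉ [0.8, 1.2) → out

3, 4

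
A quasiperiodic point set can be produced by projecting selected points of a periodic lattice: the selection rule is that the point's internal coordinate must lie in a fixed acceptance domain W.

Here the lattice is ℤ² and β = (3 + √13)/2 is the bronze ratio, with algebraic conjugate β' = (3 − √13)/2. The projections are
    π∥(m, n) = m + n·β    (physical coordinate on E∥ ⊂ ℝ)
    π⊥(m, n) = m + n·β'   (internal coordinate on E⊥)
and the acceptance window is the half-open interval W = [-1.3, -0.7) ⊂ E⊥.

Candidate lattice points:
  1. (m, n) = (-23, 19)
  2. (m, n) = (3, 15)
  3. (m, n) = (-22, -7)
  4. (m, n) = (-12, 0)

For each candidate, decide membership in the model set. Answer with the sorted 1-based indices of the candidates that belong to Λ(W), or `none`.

none

β' = (3−√13)/2 ≈ -0.3028.
candidate 1: (m,n)=(-23,19) → π∥ = -23+19·β ≈ 39.7527, π⊥ = -23+19·β' ≈ -28.7527 ∉ [-1.3, -0.7) ⇒ out
candidate 2: (m,n)=(3,15) → π∥ = 3+15·β ≈ 52.5416, π⊥ = 3+15·β' ≈ -1.5416 ∉ [-1.3, -0.7) ⇒ out
candidate 3: (m,n)=(-22,-7) → π∥ = -22-7·β ≈ -45.1194, π⊥ = -22-7·β' ≈ -19.8806 ∉ [-1.3, -0.7) ⇒ out
candidate 4: (m,n)=(-12,0) → π∥ = -12+0·β ≈ -12.0000, π⊥ = -12+0·β' ≈ -12.0000 ∉ [-1.3, -0.7) ⇒ out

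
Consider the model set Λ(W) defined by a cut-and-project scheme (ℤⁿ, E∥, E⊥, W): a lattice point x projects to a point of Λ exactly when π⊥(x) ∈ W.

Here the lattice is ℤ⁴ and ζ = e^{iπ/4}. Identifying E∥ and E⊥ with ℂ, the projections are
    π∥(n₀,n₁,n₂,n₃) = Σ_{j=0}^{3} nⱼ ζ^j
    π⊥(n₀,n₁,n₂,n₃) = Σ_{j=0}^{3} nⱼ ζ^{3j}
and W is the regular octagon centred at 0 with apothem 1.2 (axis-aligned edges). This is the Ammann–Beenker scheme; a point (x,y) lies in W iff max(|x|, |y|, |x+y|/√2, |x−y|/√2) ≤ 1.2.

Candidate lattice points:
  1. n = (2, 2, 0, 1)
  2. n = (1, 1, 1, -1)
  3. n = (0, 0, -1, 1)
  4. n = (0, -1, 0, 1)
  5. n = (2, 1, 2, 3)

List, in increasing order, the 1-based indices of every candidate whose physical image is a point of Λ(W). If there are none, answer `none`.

With ζ = e^{iπ/4} the internal vectors are ζ^0,ζ^3,ζ^6,ζ^9.
#1 (2, 2, 0, 1): internal (1.29289, 2.12132); octagon support 2.41421 vs apothem 1.2 → ∉ W
#2 (1, 1, 1, -1): internal (-0.41421, -1.00000); octagon support 1.00000 vs apothem 1.2 → ∈ W
#3 (0, 0, -1, 1): internal (0.70711, 1.70711); octagon support 1.70711 vs apothem 1.2 → ∉ W
#4 (0, -1, 0, 1): internal (1.41421, 0.00000); octagon support 1.41421 vs apothem 1.2 → ∉ W
#5 (2, 1, 2, 3): internal (3.41421, 0.82843); octagon support 3.41421 vs apothem 1.2 → ∉ W

2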